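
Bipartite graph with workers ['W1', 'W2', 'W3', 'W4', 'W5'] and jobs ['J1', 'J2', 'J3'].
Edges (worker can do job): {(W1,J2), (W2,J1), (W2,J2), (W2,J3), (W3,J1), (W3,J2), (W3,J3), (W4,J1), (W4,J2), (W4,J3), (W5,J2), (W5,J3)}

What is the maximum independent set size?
Maximum independent set = 5

By König's theorem:
- Min vertex cover = Max matching = 3
- Max independent set = Total vertices - Min vertex cover
- Max independent set = 8 - 3 = 5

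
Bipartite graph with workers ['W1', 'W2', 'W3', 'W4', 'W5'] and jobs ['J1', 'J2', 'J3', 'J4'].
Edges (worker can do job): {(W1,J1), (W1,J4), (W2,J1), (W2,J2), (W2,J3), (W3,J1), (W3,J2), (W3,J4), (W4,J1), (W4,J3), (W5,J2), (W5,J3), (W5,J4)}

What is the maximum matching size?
Maximum matching size = 4

Maximum matching: {(W1,J1), (W3,J2), (W4,J3), (W5,J4)}
Size: 4

This assigns 4 workers to 4 distinct jobs.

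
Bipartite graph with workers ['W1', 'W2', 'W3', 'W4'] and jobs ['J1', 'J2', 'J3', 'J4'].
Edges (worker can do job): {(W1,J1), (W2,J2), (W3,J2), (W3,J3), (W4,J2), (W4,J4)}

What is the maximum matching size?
Maximum matching size = 4

Maximum matching: {(W1,J1), (W2,J2), (W3,J3), (W4,J4)}
Size: 4

This assigns 4 workers to 4 distinct jobs.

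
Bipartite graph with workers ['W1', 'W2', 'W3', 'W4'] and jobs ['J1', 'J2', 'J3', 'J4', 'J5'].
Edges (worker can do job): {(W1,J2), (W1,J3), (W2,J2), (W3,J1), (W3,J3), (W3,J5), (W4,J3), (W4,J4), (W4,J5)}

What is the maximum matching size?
Maximum matching size = 4

Maximum matching: {(W1,J3), (W2,J2), (W3,J1), (W4,J4)}
Size: 4

This assigns 4 workers to 4 distinct jobs.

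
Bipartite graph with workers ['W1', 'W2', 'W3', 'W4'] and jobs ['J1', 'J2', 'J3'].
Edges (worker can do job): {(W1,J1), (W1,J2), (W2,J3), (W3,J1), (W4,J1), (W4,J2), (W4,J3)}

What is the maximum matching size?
Maximum matching size = 3

Maximum matching: {(W2,J3), (W3,J1), (W4,J2)}
Size: 3

This assigns 3 workers to 3 distinct jobs.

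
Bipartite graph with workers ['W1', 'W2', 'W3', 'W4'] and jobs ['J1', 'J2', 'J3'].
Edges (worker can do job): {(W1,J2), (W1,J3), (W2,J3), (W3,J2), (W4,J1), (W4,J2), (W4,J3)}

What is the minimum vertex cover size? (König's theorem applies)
Minimum vertex cover size = 3

By König's theorem: in bipartite graphs,
min vertex cover = max matching = 3

Maximum matching has size 3, so minimum vertex cover also has size 3.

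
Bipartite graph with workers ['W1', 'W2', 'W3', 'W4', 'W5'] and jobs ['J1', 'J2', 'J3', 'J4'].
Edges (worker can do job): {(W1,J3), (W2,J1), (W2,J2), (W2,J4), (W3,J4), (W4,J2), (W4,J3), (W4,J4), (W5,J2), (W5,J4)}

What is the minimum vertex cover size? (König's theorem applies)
Minimum vertex cover size = 4

By König's theorem: in bipartite graphs,
min vertex cover = max matching = 4

Maximum matching has size 4, so minimum vertex cover also has size 4.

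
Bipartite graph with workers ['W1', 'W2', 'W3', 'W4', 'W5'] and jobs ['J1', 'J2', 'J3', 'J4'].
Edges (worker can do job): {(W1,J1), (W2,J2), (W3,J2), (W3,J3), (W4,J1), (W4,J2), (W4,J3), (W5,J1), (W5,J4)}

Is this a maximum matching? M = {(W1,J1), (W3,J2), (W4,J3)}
No, size 3 is not maximum

Proposed matching has size 3.
Maximum matching size for this graph: 4.

This is NOT maximum - can be improved to size 4.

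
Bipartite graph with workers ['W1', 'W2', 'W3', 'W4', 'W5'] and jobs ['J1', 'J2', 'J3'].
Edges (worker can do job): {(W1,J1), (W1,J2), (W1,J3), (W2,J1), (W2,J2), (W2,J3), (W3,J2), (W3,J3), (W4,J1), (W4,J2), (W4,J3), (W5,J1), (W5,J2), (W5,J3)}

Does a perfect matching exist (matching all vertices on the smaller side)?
Yes, perfect matching exists (size 3)

Perfect matching: {(W3,J3), (W4,J1), (W5,J2)}
All 3 vertices on the smaller side are matched.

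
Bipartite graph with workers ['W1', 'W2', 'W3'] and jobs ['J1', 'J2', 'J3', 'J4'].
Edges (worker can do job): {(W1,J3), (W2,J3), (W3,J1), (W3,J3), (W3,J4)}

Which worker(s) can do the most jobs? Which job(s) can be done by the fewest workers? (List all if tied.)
Most versatile: W3 (3 jobs); Least covered: J2 (0 workers)

Worker degrees (jobs they can do): W1:1, W2:1, W3:3
Job degrees (workers who can do it): J1:1, J2:0, J3:3, J4:1

Maximum worker degree is 3, achieved by: W3
Minimum job degree is 0, achieved by: J2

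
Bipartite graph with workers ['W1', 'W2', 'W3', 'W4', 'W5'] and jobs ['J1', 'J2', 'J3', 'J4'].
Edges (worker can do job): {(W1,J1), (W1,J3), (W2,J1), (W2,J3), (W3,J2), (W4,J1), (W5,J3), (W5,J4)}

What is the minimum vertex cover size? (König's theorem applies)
Minimum vertex cover size = 4

By König's theorem: in bipartite graphs,
min vertex cover = max matching = 4

Maximum matching has size 4, so minimum vertex cover also has size 4.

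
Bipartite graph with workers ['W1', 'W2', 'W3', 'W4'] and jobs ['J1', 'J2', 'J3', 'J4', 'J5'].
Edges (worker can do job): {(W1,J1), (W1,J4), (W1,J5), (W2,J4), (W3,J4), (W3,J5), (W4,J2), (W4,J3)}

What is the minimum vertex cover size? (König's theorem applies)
Minimum vertex cover size = 4

By König's theorem: in bipartite graphs,
min vertex cover = max matching = 4

Maximum matching has size 4, so minimum vertex cover also has size 4.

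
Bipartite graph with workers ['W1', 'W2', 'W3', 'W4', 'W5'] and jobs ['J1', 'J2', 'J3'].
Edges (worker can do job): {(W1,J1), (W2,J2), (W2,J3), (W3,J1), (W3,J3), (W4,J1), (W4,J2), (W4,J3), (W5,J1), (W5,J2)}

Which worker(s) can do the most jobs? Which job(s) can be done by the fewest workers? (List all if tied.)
Most versatile: W4 (3 jobs); Least covered: J2, J3 (3 workers)

Worker degrees (jobs they can do): W1:1, W2:2, W3:2, W4:3, W5:2
Job degrees (workers who can do it): J1:4, J2:3, J3:3

Maximum worker degree is 3, achieved by: W4
Minimum job degree is 3, achieved by: J2, J3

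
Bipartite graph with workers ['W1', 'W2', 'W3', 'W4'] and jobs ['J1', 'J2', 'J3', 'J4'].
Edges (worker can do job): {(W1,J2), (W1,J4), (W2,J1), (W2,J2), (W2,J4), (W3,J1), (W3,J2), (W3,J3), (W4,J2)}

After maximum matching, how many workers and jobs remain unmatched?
Unmatched: 0 workers, 0 jobs

Maximum matching size: 4
Workers: 4 total, 4 matched, 0 unmatched
Jobs: 4 total, 4 matched, 0 unmatched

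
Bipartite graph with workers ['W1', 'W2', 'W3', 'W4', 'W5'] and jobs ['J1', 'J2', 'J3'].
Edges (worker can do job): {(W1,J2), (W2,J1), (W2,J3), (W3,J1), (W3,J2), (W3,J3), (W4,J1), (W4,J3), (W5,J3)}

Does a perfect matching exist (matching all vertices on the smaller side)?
Yes, perfect matching exists (size 3)

Perfect matching: {(W1,J2), (W3,J1), (W5,J3)}
All 3 vertices on the smaller side are matched.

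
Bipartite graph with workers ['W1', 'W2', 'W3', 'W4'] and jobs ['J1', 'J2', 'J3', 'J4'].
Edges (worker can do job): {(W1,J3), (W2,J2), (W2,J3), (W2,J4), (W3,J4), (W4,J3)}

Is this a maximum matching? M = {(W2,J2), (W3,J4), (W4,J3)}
Yes, size 3 is maximum

Proposed matching has size 3.
Maximum matching size for this graph: 3.

This is a maximum matching.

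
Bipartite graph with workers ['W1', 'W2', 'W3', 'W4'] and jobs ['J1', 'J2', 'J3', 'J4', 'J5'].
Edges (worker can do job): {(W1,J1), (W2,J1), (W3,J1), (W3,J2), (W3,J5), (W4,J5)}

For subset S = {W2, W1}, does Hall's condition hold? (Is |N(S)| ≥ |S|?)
No: |N(S)| = 1, |S| = 2

Subset S = {W2, W1}
Neighbors N(S) = {J1}

|N(S)| = 1, |S| = 2
Hall's condition: |N(S)| ≥ |S| is NOT satisfied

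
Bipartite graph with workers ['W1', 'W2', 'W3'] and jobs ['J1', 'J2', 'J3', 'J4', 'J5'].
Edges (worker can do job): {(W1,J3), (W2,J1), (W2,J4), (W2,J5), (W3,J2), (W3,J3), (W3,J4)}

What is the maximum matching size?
Maximum matching size = 3

Maximum matching: {(W1,J3), (W2,J1), (W3,J4)}
Size: 3

This assigns 3 workers to 3 distinct jobs.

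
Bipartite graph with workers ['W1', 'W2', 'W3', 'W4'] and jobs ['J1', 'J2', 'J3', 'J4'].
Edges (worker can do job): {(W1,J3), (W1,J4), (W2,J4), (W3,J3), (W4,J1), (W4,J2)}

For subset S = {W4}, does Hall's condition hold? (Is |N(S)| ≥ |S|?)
Yes: |N(S)| = 2, |S| = 1

Subset S = {W4}
Neighbors N(S) = {J1, J2}

|N(S)| = 2, |S| = 1
Hall's condition: |N(S)| ≥ |S| is satisfied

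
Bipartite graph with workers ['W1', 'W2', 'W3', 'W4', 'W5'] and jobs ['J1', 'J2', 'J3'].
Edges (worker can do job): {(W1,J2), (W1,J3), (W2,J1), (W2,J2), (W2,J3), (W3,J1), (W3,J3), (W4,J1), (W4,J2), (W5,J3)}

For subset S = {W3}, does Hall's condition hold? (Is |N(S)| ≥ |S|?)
Yes: |N(S)| = 2, |S| = 1

Subset S = {W3}
Neighbors N(S) = {J1, J3}

|N(S)| = 2, |S| = 1
Hall's condition: |N(S)| ≥ |S| is satisfied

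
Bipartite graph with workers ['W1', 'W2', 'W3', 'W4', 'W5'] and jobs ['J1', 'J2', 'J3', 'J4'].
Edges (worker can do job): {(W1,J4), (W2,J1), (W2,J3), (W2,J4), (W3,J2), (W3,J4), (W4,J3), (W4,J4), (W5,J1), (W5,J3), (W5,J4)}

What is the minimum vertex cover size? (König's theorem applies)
Minimum vertex cover size = 4

By König's theorem: in bipartite graphs,
min vertex cover = max matching = 4

Maximum matching has size 4, so minimum vertex cover also has size 4.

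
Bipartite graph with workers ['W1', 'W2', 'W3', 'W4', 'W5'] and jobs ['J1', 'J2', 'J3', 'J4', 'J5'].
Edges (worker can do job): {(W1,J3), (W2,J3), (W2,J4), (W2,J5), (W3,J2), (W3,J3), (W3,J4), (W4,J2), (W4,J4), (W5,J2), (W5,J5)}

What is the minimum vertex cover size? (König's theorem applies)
Minimum vertex cover size = 4

By König's theorem: in bipartite graphs,
min vertex cover = max matching = 4

Maximum matching has size 4, so minimum vertex cover also has size 4.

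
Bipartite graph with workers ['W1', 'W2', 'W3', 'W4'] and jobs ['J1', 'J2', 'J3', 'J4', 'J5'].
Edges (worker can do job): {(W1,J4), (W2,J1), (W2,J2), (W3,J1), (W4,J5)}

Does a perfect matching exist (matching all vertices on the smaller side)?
Yes, perfect matching exists (size 4)

Perfect matching: {(W1,J4), (W2,J2), (W3,J1), (W4,J5)}
All 4 vertices on the smaller side are matched.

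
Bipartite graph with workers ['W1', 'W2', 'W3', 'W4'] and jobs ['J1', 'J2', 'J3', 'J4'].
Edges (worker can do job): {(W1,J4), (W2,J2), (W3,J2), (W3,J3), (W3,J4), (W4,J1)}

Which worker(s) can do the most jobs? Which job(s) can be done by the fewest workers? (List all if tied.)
Most versatile: W3 (3 jobs); Least covered: J1, J3 (1 workers)

Worker degrees (jobs they can do): W1:1, W2:1, W3:3, W4:1
Job degrees (workers who can do it): J1:1, J2:2, J3:1, J4:2

Maximum worker degree is 3, achieved by: W3
Minimum job degree is 1, achieved by: J1, J3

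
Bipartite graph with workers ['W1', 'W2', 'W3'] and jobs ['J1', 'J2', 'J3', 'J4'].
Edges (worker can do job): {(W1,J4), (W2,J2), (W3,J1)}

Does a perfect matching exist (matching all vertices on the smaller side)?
Yes, perfect matching exists (size 3)

Perfect matching: {(W1,J4), (W2,J2), (W3,J1)}
All 3 vertices on the smaller side are matched.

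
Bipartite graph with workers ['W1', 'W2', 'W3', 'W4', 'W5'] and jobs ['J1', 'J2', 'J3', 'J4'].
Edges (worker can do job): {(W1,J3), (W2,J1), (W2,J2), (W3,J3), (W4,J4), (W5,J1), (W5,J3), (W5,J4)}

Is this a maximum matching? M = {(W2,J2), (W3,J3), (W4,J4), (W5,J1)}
Yes, size 4 is maximum

Proposed matching has size 4.
Maximum matching size for this graph: 4.

This is a maximum matching.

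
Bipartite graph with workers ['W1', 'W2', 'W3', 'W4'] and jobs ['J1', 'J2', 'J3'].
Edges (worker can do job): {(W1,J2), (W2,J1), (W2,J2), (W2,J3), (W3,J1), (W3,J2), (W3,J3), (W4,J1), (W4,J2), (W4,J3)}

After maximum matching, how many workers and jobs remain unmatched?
Unmatched: 1 workers, 0 jobs

Maximum matching size: 3
Workers: 4 total, 3 matched, 1 unmatched
Jobs: 3 total, 3 matched, 0 unmatched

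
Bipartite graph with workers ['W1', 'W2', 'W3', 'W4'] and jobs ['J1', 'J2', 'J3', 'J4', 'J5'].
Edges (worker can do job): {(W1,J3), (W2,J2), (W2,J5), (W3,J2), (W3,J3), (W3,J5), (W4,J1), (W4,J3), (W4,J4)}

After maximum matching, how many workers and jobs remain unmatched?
Unmatched: 0 workers, 1 jobs

Maximum matching size: 4
Workers: 4 total, 4 matched, 0 unmatched
Jobs: 5 total, 4 matched, 1 unmatched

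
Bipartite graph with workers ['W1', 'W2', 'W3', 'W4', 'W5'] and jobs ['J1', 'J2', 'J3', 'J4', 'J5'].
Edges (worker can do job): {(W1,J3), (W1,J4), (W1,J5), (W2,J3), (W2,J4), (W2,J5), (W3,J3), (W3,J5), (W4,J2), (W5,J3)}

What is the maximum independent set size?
Maximum independent set = 6

By König's theorem:
- Min vertex cover = Max matching = 4
- Max independent set = Total vertices - Min vertex cover
- Max independent set = 10 - 4 = 6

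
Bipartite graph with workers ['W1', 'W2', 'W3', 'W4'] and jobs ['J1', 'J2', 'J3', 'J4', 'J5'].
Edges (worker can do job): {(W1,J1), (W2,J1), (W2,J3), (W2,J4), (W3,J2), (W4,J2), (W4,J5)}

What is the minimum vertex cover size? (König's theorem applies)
Minimum vertex cover size = 4

By König's theorem: in bipartite graphs,
min vertex cover = max matching = 4

Maximum matching has size 4, so minimum vertex cover also has size 4.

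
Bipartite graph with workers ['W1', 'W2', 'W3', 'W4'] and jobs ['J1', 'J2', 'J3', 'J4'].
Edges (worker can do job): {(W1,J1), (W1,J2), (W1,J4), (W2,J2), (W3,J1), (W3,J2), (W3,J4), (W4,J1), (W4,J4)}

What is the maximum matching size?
Maximum matching size = 3

Maximum matching: {(W1,J1), (W3,J2), (W4,J4)}
Size: 3

This assigns 3 workers to 3 distinct jobs.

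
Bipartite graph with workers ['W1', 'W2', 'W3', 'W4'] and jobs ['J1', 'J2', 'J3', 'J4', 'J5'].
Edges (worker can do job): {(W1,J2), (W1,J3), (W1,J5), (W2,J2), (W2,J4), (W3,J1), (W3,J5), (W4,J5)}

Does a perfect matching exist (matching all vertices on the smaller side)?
Yes, perfect matching exists (size 4)

Perfect matching: {(W1,J2), (W2,J4), (W3,J1), (W4,J5)}
All 4 vertices on the smaller side are matched.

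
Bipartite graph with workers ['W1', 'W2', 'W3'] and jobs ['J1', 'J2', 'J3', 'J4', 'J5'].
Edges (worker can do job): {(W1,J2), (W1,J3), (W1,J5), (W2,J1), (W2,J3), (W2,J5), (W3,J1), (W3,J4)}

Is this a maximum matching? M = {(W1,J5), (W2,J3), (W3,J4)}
Yes, size 3 is maximum

Proposed matching has size 3.
Maximum matching size for this graph: 3.

This is a maximum matching.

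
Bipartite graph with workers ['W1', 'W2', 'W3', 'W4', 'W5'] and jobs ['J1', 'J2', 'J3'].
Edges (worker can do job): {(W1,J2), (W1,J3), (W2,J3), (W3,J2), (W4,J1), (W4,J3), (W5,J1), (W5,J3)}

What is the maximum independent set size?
Maximum independent set = 5

By König's theorem:
- Min vertex cover = Max matching = 3
- Max independent set = Total vertices - Min vertex cover
- Max independent set = 8 - 3 = 5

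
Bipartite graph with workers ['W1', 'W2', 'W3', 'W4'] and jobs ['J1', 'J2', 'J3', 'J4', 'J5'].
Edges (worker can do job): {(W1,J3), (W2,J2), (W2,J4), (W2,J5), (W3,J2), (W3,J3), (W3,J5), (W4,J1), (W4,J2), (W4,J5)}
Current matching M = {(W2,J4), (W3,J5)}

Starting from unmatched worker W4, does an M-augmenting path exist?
Yes: W4 → J2

An M-augmenting path alternates non-matching / matching edges, starting and ending at unmatched vertices.
Path: W4 → J2
(J2 is unmatched in M, so the path is augmenting.)
Flipping edges along this path would increase |M| from 2 to 3.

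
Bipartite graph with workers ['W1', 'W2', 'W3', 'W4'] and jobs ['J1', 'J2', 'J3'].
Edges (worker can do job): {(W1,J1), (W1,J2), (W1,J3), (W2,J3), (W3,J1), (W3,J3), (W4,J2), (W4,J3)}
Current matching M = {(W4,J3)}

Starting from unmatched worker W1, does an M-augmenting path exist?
Yes: W1 → J1

An M-augmenting path alternates non-matching / matching edges, starting and ending at unmatched vertices.
Path: W1 → J1
(J1 is unmatched in M, so the path is augmenting.)
Flipping edges along this path would increase |M| from 1 to 2.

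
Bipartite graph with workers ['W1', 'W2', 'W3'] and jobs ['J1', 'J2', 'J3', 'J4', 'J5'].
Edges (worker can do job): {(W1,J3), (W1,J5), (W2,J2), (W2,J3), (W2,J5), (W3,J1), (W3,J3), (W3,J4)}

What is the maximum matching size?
Maximum matching size = 3

Maximum matching: {(W1,J5), (W2,J3), (W3,J4)}
Size: 3

This assigns 3 workers to 3 distinct jobs.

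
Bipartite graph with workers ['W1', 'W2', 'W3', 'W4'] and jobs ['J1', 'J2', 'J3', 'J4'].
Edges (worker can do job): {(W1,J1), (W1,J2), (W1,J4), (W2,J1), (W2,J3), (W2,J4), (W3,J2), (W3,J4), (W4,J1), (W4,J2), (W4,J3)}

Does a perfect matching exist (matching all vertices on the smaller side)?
Yes, perfect matching exists (size 4)

Perfect matching: {(W1,J1), (W2,J3), (W3,J4), (W4,J2)}
All 4 vertices on the smaller side are matched.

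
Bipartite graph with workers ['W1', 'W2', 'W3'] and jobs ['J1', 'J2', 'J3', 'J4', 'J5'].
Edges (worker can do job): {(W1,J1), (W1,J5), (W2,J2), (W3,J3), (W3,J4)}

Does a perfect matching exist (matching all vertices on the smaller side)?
Yes, perfect matching exists (size 3)

Perfect matching: {(W1,J5), (W2,J2), (W3,J4)}
All 3 vertices on the smaller side are matched.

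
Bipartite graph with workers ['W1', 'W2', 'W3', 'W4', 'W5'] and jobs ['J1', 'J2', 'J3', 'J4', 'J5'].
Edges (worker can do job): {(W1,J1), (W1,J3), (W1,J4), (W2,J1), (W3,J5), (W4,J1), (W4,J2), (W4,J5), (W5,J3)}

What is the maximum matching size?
Maximum matching size = 5

Maximum matching: {(W1,J4), (W2,J1), (W3,J5), (W4,J2), (W5,J3)}
Size: 5

This assigns 5 workers to 5 distinct jobs.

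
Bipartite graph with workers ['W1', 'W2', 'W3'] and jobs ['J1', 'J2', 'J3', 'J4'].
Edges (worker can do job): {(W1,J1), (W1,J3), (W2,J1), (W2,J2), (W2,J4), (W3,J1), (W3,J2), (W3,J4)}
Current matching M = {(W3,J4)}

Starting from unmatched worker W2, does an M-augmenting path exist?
Yes: W2 → J4 → W3 → J1

An M-augmenting path alternates non-matching / matching edges, starting and ending at unmatched vertices.
Path: W2 → J4 → W3 → J1
(J1 is unmatched in M, so the path is augmenting.)
Flipping edges along this path would increase |M| from 1 to 2.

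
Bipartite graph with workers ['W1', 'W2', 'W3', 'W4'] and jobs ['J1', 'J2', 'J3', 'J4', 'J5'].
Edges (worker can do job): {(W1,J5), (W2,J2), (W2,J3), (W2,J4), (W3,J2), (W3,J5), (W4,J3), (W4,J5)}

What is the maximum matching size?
Maximum matching size = 4

Maximum matching: {(W1,J5), (W2,J4), (W3,J2), (W4,J3)}
Size: 4

This assigns 4 workers to 4 distinct jobs.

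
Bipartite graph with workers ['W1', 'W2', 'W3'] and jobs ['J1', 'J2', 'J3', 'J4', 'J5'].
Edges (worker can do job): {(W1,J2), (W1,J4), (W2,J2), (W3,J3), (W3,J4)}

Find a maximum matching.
Matching: {(W1,J4), (W2,J2), (W3,J3)}

Maximum matching (size 3):
  W1 → J4
  W2 → J2
  W3 → J3

Each worker is assigned to at most one job, and each job to at most one worker.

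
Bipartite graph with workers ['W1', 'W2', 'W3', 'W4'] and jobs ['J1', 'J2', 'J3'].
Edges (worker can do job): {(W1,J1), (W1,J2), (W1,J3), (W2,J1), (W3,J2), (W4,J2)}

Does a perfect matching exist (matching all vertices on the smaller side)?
Yes, perfect matching exists (size 3)

Perfect matching: {(W1,J3), (W2,J1), (W4,J2)}
All 3 vertices on the smaller side are matched.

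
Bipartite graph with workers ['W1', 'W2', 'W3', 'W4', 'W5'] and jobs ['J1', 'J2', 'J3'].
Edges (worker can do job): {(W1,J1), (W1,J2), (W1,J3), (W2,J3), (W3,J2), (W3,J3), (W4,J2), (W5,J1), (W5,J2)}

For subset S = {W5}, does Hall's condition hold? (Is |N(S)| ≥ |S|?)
Yes: |N(S)| = 2, |S| = 1

Subset S = {W5}
Neighbors N(S) = {J1, J2}

|N(S)| = 2, |S| = 1
Hall's condition: |N(S)| ≥ |S| is satisfied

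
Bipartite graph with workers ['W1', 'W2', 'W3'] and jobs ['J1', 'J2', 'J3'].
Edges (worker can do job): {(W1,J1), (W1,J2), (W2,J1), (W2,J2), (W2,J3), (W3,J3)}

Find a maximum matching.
Matching: {(W1,J2), (W2,J1), (W3,J3)}

Maximum matching (size 3):
  W1 → J2
  W2 → J1
  W3 → J3

Each worker is assigned to at most one job, and each job to at most one worker.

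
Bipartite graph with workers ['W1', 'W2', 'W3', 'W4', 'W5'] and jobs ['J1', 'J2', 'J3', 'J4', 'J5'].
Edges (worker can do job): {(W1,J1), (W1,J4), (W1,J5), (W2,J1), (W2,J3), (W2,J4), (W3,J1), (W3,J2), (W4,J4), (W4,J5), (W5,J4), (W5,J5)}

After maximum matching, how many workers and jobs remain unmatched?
Unmatched: 0 workers, 0 jobs

Maximum matching size: 5
Workers: 5 total, 5 matched, 0 unmatched
Jobs: 5 total, 5 matched, 0 unmatched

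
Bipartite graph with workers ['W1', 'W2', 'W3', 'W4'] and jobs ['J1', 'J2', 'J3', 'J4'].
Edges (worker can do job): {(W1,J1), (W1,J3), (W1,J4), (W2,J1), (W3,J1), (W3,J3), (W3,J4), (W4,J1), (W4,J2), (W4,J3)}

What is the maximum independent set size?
Maximum independent set = 4

By König's theorem:
- Min vertex cover = Max matching = 4
- Max independent set = Total vertices - Min vertex cover
- Max independent set = 8 - 4 = 4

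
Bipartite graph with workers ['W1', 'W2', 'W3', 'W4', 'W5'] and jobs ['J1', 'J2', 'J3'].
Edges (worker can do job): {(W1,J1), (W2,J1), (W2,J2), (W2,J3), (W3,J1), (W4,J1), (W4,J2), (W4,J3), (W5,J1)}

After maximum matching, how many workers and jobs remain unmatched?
Unmatched: 2 workers, 0 jobs

Maximum matching size: 3
Workers: 5 total, 3 matched, 2 unmatched
Jobs: 3 total, 3 matched, 0 unmatched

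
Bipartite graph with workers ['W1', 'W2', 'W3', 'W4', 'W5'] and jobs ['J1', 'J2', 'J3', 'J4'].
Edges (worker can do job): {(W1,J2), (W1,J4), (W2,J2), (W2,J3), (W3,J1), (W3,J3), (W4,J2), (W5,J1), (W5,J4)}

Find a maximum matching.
Matching: {(W2,J3), (W3,J1), (W4,J2), (W5,J4)}

Maximum matching (size 4):
  W2 → J3
  W3 → J1
  W4 → J2
  W5 → J4

Each worker is assigned to at most one job, and each job to at most one worker.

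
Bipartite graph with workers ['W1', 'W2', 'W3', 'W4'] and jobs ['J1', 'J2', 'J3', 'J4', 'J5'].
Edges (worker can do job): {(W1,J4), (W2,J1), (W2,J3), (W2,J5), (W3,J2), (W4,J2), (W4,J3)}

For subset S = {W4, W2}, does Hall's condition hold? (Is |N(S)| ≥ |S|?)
Yes: |N(S)| = 4, |S| = 2

Subset S = {W4, W2}
Neighbors N(S) = {J1, J2, J3, J5}

|N(S)| = 4, |S| = 2
Hall's condition: |N(S)| ≥ |S| is satisfied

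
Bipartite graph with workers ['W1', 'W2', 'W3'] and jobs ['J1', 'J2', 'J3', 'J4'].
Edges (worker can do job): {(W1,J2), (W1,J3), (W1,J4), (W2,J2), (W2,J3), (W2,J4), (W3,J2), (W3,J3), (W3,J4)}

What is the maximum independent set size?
Maximum independent set = 4

By König's theorem:
- Min vertex cover = Max matching = 3
- Max independent set = Total vertices - Min vertex cover
- Max independent set = 7 - 3 = 4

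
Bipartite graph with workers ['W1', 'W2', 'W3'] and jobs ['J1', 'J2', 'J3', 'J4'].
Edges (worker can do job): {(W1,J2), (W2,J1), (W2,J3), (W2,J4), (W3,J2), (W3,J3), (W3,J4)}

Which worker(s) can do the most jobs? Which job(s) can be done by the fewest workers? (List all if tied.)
Most versatile: W2, W3 (3 jobs); Least covered: J1 (1 workers)

Worker degrees (jobs they can do): W1:1, W2:3, W3:3
Job degrees (workers who can do it): J1:1, J2:2, J3:2, J4:2

Maximum worker degree is 3, achieved by: W2, W3
Minimum job degree is 1, achieved by: J1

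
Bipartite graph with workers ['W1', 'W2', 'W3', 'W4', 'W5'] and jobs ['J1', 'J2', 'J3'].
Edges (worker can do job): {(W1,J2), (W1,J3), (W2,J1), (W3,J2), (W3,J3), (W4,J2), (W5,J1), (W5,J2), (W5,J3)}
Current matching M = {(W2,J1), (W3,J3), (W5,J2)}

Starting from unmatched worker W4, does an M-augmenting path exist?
No augmenting path from W4

Alternating search from W4 reaches jobs: {J1, J2, J3}.
Every reachable job is already matched in M, and following those matched edges back to workers exposes no further unvisited jobs.
No M-augmenting path from W4 exists.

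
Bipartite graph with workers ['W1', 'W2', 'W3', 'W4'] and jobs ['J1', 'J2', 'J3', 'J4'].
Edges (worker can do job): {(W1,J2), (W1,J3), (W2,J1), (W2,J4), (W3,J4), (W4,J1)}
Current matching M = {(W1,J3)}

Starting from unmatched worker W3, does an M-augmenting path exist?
Yes: W3 → J4

An M-augmenting path alternates non-matching / matching edges, starting and ending at unmatched vertices.
Path: W3 → J4
(J4 is unmatched in M, so the path is augmenting.)
Flipping edges along this path would increase |M| from 1 to 2.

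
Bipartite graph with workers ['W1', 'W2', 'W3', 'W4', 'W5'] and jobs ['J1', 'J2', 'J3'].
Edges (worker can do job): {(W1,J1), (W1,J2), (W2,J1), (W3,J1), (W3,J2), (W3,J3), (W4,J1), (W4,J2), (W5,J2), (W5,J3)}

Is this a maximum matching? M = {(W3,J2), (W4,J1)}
No, size 2 is not maximum

Proposed matching has size 2.
Maximum matching size for this graph: 3.

This is NOT maximum - can be improved to size 3.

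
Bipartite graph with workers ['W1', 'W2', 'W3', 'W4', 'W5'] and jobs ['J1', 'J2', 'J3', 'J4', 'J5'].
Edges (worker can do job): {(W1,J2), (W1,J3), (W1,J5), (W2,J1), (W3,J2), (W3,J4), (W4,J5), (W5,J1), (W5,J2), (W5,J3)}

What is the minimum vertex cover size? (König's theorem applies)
Minimum vertex cover size = 5

By König's theorem: in bipartite graphs,
min vertex cover = max matching = 5

Maximum matching has size 5, so minimum vertex cover also has size 5.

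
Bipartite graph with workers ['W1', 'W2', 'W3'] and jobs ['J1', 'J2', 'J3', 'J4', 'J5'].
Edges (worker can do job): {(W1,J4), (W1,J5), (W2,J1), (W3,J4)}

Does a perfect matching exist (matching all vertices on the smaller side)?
Yes, perfect matching exists (size 3)

Perfect matching: {(W1,J5), (W2,J1), (W3,J4)}
All 3 vertices on the smaller side are matched.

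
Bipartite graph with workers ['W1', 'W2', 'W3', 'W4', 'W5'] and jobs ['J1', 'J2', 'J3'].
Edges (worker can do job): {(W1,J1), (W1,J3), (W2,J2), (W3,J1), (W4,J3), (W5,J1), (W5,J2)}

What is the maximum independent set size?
Maximum independent set = 5

By König's theorem:
- Min vertex cover = Max matching = 3
- Max independent set = Total vertices - Min vertex cover
- Max independent set = 8 - 3 = 5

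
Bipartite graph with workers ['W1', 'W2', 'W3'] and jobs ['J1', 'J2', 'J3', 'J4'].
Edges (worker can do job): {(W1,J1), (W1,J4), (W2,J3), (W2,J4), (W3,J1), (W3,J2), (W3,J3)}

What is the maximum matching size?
Maximum matching size = 3

Maximum matching: {(W1,J4), (W2,J3), (W3,J2)}
Size: 3

This assigns 3 workers to 3 distinct jobs.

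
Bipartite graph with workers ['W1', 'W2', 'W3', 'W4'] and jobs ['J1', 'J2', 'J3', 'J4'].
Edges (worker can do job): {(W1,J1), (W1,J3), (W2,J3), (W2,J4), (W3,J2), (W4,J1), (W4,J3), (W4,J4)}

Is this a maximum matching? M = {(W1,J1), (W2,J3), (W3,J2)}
No, size 3 is not maximum

Proposed matching has size 3.
Maximum matching size for this graph: 4.

This is NOT maximum - can be improved to size 4.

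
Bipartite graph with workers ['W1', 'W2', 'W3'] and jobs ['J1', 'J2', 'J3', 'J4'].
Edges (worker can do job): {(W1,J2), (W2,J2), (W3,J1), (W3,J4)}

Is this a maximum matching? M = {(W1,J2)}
No, size 1 is not maximum

Proposed matching has size 1.
Maximum matching size for this graph: 2.

This is NOT maximum - can be improved to size 2.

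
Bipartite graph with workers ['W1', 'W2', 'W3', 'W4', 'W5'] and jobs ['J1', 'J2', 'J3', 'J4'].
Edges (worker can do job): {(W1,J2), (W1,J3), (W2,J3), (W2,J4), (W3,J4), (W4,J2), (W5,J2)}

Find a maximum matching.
Matching: {(W1,J3), (W3,J4), (W5,J2)}

Maximum matching (size 3):
  W1 → J3
  W3 → J4
  W5 → J2

Each worker is assigned to at most one job, and each job to at most one worker.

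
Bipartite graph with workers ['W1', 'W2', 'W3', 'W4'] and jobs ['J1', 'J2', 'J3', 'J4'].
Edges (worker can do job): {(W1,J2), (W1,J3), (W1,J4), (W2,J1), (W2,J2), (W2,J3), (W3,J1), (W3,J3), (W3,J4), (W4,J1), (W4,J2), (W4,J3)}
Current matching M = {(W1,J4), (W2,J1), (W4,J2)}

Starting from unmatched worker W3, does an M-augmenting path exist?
Yes: W3 → J3

An M-augmenting path alternates non-matching / matching edges, starting and ending at unmatched vertices.
Path: W3 → J3
(J3 is unmatched in M, so the path is augmenting.)
Flipping edges along this path would increase |M| from 3 to 4.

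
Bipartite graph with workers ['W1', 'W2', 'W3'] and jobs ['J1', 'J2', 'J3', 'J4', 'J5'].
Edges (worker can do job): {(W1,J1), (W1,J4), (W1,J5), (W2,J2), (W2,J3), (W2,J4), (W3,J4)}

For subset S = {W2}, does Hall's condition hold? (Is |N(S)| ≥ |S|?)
Yes: |N(S)| = 3, |S| = 1

Subset S = {W2}
Neighbors N(S) = {J2, J3, J4}

|N(S)| = 3, |S| = 1
Hall's condition: |N(S)| ≥ |S| is satisfied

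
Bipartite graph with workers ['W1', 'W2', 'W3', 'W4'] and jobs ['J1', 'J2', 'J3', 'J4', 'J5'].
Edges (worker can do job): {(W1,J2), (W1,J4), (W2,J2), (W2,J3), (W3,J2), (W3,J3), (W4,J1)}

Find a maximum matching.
Matching: {(W1,J4), (W2,J3), (W3,J2), (W4,J1)}

Maximum matching (size 4):
  W1 → J4
  W2 → J3
  W3 → J2
  W4 → J1

Each worker is assigned to at most one job, and each job to at most one worker.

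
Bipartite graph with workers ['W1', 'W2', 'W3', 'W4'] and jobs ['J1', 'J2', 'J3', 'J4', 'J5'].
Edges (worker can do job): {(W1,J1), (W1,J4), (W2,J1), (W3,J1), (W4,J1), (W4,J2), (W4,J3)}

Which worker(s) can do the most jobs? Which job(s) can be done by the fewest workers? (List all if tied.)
Most versatile: W4 (3 jobs); Least covered: J5 (0 workers)

Worker degrees (jobs they can do): W1:2, W2:1, W3:1, W4:3
Job degrees (workers who can do it): J1:4, J2:1, J3:1, J4:1, J5:0

Maximum worker degree is 3, achieved by: W4
Minimum job degree is 0, achieved by: J5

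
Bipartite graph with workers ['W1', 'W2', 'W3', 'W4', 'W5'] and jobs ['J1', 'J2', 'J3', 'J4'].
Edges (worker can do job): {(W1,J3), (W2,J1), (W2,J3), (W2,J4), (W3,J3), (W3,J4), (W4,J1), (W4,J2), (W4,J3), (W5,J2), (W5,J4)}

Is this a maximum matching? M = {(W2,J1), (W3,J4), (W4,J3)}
No, size 3 is not maximum

Proposed matching has size 3.
Maximum matching size for this graph: 4.

This is NOT maximum - can be improved to size 4.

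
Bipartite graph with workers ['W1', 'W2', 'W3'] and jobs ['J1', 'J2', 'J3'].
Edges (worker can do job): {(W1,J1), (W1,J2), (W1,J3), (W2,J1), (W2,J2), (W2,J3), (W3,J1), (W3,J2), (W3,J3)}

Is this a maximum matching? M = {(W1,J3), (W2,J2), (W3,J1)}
Yes, size 3 is maximum

Proposed matching has size 3.
Maximum matching size for this graph: 3.

This is a maximum matching.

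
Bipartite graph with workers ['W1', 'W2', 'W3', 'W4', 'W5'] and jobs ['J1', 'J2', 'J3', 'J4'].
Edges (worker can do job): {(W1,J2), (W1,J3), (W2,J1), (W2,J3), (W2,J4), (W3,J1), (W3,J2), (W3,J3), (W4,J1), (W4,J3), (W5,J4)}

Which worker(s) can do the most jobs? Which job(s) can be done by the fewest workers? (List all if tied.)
Most versatile: W2, W3 (3 jobs); Least covered: J2, J4 (2 workers)

Worker degrees (jobs they can do): W1:2, W2:3, W3:3, W4:2, W5:1
Job degrees (workers who can do it): J1:3, J2:2, J3:4, J4:2

Maximum worker degree is 3, achieved by: W2, W3
Minimum job degree is 2, achieved by: J2, J4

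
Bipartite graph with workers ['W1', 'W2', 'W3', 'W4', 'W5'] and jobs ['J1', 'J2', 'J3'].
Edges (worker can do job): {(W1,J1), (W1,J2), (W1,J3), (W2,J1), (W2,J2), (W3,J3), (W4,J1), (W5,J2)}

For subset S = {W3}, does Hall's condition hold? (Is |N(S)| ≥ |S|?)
Yes: |N(S)| = 1, |S| = 1

Subset S = {W3}
Neighbors N(S) = {J3}

|N(S)| = 1, |S| = 1
Hall's condition: |N(S)| ≥ |S| is satisfied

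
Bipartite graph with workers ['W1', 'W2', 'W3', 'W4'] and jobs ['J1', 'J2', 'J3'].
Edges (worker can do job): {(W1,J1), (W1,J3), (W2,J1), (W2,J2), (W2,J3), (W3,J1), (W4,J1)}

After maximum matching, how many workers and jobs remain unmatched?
Unmatched: 1 workers, 0 jobs

Maximum matching size: 3
Workers: 4 total, 3 matched, 1 unmatched
Jobs: 3 total, 3 matched, 0 unmatched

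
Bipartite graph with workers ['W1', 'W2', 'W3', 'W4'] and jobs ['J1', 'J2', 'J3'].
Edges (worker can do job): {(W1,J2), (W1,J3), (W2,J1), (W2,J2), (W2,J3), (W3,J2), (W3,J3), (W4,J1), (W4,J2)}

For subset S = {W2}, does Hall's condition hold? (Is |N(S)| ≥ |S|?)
Yes: |N(S)| = 3, |S| = 1

Subset S = {W2}
Neighbors N(S) = {J1, J2, J3}

|N(S)| = 3, |S| = 1
Hall's condition: |N(S)| ≥ |S| is satisfied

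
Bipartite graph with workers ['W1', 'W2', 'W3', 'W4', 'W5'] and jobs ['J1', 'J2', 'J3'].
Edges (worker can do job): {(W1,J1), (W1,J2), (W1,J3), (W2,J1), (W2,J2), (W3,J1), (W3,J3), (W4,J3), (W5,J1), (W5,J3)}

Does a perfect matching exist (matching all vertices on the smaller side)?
Yes, perfect matching exists (size 3)

Perfect matching: {(W1,J2), (W3,J1), (W5,J3)}
All 3 vertices on the smaller side are matched.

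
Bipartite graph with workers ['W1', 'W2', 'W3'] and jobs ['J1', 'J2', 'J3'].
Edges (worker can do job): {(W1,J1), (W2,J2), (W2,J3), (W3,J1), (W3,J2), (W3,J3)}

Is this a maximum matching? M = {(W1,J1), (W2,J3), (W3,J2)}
Yes, size 3 is maximum

Proposed matching has size 3.
Maximum matching size for this graph: 3.

This is a maximum matching.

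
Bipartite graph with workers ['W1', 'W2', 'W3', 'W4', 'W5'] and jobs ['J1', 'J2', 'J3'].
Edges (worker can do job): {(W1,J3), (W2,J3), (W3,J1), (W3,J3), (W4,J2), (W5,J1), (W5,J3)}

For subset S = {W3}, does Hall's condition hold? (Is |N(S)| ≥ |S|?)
Yes: |N(S)| = 2, |S| = 1

Subset S = {W3}
Neighbors N(S) = {J1, J3}

|N(S)| = 2, |S| = 1
Hall's condition: |N(S)| ≥ |S| is satisfied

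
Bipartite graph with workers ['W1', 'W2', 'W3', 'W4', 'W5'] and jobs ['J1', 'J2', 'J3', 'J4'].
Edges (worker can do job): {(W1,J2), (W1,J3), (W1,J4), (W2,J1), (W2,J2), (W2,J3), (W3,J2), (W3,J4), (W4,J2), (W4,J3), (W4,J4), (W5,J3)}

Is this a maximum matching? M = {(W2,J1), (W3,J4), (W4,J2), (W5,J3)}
Yes, size 4 is maximum

Proposed matching has size 4.
Maximum matching size for this graph: 4.

This is a maximum matching.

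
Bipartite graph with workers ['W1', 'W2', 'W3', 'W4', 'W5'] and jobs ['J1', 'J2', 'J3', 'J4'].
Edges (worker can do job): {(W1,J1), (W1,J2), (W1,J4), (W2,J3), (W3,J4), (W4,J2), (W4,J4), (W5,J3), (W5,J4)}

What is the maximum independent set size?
Maximum independent set = 5

By König's theorem:
- Min vertex cover = Max matching = 4
- Max independent set = Total vertices - Min vertex cover
- Max independent set = 9 - 4 = 5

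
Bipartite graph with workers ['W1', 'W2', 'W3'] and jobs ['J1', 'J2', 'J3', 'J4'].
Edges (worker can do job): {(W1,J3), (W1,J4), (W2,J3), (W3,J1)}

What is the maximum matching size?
Maximum matching size = 3

Maximum matching: {(W1,J4), (W2,J3), (W3,J1)}
Size: 3

This assigns 3 workers to 3 distinct jobs.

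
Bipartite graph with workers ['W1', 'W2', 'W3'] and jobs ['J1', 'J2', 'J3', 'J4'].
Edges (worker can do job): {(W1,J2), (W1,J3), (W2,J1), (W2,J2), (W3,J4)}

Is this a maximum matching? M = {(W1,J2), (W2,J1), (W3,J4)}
Yes, size 3 is maximum

Proposed matching has size 3.
Maximum matching size for this graph: 3.

This is a maximum matching.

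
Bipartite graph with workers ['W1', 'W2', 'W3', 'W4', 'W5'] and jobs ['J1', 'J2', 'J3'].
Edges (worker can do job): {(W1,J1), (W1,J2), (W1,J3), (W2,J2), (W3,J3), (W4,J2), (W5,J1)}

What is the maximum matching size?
Maximum matching size = 3

Maximum matching: {(W3,J3), (W4,J2), (W5,J1)}
Size: 3

This assigns 3 workers to 3 distinct jobs.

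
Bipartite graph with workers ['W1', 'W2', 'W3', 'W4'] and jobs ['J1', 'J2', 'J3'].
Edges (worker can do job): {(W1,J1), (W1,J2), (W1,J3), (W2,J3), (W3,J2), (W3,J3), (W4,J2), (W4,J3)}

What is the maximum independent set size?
Maximum independent set = 4

By König's theorem:
- Min vertex cover = Max matching = 3
- Max independent set = Total vertices - Min vertex cover
- Max independent set = 7 - 3 = 4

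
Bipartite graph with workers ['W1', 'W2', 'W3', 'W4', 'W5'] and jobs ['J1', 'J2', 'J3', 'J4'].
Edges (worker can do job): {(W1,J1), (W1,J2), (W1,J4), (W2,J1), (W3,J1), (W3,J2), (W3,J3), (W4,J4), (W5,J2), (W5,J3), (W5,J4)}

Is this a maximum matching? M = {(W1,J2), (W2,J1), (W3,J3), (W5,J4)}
Yes, size 4 is maximum

Proposed matching has size 4.
Maximum matching size for this graph: 4.

This is a maximum matching.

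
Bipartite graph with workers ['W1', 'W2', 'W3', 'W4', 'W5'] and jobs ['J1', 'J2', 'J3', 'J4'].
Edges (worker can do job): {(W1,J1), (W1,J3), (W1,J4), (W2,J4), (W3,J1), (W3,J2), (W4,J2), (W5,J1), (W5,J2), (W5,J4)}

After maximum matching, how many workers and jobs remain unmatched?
Unmatched: 1 workers, 0 jobs

Maximum matching size: 4
Workers: 5 total, 4 matched, 1 unmatched
Jobs: 4 total, 4 matched, 0 unmatched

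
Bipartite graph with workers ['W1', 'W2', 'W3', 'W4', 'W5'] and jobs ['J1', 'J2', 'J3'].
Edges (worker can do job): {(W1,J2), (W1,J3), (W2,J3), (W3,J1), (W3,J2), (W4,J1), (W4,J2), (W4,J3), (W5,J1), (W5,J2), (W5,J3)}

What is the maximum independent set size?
Maximum independent set = 5

By König's theorem:
- Min vertex cover = Max matching = 3
- Max independent set = Total vertices - Min vertex cover
- Max independent set = 8 - 3 = 5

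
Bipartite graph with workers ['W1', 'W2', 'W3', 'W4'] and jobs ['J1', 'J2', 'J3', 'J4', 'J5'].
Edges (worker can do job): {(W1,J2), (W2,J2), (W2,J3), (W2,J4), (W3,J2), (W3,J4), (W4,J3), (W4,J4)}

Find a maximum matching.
Matching: {(W2,J3), (W3,J2), (W4,J4)}

Maximum matching (size 3):
  W2 → J3
  W3 → J2
  W4 → J4

Each worker is assigned to at most one job, and each job to at most one worker.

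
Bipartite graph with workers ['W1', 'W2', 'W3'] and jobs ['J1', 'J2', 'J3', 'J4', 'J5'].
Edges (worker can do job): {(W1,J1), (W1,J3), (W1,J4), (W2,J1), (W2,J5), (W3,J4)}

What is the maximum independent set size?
Maximum independent set = 5

By König's theorem:
- Min vertex cover = Max matching = 3
- Max independent set = Total vertices - Min vertex cover
- Max independent set = 8 - 3 = 5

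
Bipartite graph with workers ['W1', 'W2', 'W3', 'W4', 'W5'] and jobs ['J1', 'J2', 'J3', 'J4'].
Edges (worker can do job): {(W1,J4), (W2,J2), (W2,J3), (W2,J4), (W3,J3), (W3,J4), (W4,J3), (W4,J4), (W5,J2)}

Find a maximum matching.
Matching: {(W3,J4), (W4,J3), (W5,J2)}

Maximum matching (size 3):
  W3 → J4
  W4 → J3
  W5 → J2

Each worker is assigned to at most one job, and each job to at most one worker.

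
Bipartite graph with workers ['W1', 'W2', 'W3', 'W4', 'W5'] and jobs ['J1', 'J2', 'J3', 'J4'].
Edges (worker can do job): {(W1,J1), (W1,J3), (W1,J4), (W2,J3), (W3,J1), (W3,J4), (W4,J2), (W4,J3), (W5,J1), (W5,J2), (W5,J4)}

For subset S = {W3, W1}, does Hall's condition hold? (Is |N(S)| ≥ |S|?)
Yes: |N(S)| = 3, |S| = 2

Subset S = {W3, W1}
Neighbors N(S) = {J1, J3, J4}

|N(S)| = 3, |S| = 2
Hall's condition: |N(S)| ≥ |S| is satisfied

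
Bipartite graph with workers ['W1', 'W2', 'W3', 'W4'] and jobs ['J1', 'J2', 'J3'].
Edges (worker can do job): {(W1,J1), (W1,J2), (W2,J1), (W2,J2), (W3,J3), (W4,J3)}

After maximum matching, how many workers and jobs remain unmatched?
Unmatched: 1 workers, 0 jobs

Maximum matching size: 3
Workers: 4 total, 3 matched, 1 unmatched
Jobs: 3 total, 3 matched, 0 unmatched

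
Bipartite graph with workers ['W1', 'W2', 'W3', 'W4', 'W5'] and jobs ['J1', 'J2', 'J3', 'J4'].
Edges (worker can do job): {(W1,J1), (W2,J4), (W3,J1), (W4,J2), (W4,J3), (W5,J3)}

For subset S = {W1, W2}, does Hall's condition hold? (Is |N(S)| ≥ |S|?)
Yes: |N(S)| = 2, |S| = 2

Subset S = {W1, W2}
Neighbors N(S) = {J1, J4}

|N(S)| = 2, |S| = 2
Hall's condition: |N(S)| ≥ |S| is satisfied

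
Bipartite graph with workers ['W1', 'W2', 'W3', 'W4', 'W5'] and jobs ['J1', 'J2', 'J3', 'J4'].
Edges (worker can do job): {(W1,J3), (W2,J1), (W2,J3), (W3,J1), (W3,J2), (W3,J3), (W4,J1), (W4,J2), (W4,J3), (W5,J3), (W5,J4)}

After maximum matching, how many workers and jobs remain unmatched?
Unmatched: 1 workers, 0 jobs

Maximum matching size: 4
Workers: 5 total, 4 matched, 1 unmatched
Jobs: 4 total, 4 matched, 0 unmatched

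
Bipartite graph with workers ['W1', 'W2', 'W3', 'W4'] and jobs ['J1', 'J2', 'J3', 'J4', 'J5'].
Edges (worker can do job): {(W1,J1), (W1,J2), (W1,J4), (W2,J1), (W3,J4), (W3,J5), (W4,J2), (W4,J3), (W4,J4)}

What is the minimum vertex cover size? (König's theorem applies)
Minimum vertex cover size = 4

By König's theorem: in bipartite graphs,
min vertex cover = max matching = 4

Maximum matching has size 4, so minimum vertex cover also has size 4.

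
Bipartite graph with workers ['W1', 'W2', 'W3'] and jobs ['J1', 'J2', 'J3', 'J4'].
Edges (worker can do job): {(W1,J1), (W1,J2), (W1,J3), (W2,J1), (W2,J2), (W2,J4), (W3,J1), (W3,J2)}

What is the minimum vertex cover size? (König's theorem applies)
Minimum vertex cover size = 3

By König's theorem: in bipartite graphs,
min vertex cover = max matching = 3

Maximum matching has size 3, so minimum vertex cover also has size 3.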